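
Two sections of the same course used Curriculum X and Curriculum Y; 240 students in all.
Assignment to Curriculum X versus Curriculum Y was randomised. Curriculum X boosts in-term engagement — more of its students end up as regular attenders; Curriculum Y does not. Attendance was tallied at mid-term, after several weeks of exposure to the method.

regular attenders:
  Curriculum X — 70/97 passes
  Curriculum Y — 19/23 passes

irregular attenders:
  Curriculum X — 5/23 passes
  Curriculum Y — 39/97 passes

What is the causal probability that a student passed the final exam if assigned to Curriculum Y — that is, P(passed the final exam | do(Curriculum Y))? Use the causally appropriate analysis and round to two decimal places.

0.48

Because the teaching method influences mid-term attendance, mid-term attendance is a post-treatment mediator, not a confounder. Stratifying on it would bias the estimate; the causal effect is the crude pooled difference.
So P(outcome | do(Curriculum Y)) is just the pooled rate for Curriculum Y: 58/120 = 0.483.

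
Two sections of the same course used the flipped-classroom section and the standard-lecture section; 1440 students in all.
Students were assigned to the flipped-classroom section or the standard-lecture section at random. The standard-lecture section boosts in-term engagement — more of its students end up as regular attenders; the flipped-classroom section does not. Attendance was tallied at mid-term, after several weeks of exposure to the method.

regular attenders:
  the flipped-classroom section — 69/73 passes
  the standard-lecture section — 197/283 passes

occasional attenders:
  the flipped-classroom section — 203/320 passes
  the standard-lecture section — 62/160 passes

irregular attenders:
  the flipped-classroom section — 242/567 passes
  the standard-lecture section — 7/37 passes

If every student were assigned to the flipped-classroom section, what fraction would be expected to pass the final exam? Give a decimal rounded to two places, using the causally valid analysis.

The stratified and pooled comparisons disagree (the flipped-classroom section wins within each mid-term attendance; the standard-lecture section wins overall), so the answer turns on the causal role of mid-term attendance.
Stratifying would compare teaching methods among students the teaching methods themselves sorted into mid-term attendance groups — a form of selection on an intermediate. The unconditioned pooled rates give the total causal effect.
So P(outcome | do(the flipped-classroom section)) is just the pooled rate for the flipped-classroom section: 514/960 = 0.535.

0.54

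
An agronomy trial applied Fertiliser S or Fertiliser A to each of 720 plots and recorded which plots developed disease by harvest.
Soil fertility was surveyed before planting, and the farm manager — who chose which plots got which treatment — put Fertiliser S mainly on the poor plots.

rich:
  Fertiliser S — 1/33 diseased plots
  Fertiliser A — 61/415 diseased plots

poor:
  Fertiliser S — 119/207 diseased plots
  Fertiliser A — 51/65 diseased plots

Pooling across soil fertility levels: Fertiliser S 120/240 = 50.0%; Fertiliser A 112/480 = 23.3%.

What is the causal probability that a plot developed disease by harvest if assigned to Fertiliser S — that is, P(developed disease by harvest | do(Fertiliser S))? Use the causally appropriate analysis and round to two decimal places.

Within every soil fertility level Fertiliser S has the lower rate, yet pooled Fertiliser A does — Simpson's reversal.
Soil fertility is set before the fertiliser has any effect — it is not caused by the fertiliser — and it independently drives the outcome. That makes it a confounder, so the causal comparison is within soil fertility levels.
Standardising Fertiliser S to the population soil fertility mix: 0.622·1/33 + 0.378·119/207 = 0.236.

0.24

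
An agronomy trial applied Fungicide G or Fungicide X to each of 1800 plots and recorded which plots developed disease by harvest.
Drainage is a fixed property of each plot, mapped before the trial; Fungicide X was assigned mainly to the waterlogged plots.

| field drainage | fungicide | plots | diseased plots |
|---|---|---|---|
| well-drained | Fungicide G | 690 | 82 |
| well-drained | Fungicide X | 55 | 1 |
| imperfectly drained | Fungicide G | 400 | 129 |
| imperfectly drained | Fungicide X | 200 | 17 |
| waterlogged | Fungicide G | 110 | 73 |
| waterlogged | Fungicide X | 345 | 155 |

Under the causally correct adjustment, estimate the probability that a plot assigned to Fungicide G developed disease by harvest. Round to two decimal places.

Field drainage is set before the fungicide has any effect — it is not caused by the fungicide — and it independently drives the outcome. That makes it a confounder, so the causal comparison is within field drainage levels.
Standardising Fungicide G to the population field drainage mix: 0.414·82/690 + 0.333·129/400 + 0.253·73/110 = 0.324.

0.32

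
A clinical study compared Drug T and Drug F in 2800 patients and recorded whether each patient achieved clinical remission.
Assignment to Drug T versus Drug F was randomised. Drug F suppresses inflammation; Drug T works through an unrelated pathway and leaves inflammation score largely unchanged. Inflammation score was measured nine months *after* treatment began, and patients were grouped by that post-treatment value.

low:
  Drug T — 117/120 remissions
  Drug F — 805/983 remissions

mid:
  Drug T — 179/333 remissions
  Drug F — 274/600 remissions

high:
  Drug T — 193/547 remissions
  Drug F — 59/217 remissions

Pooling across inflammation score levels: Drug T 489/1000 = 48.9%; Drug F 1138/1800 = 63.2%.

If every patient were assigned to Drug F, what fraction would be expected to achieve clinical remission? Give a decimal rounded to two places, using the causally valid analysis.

Drug T is higher inside every inflammation score stratum but Drug F is higher in aggregate. Whether to stratify depends on how inflammation score relates to the drug.
Stratifying would compare drugs among patients the drugs themselves sorted into inflammation score groups — a form of selection on an intermediate. The unconditioned pooled rates give the total causal effect.
So P(outcome | do(Drug F)) is just the pooled rate for Drug F: 1138/1800 = 0.632.

0.63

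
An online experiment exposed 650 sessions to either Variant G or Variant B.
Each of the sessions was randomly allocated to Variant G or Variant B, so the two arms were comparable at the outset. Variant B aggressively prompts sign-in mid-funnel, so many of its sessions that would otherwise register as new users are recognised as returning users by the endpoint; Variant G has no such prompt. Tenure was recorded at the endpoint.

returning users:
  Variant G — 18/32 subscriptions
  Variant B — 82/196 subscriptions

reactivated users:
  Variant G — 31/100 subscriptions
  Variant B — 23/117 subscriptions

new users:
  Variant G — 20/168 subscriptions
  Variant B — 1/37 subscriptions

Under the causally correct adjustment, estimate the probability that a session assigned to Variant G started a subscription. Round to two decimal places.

0.23

Variant G is higher inside every user tenure stratum but Variant B is higher in aggregate. Whether to stratify depends on how user tenure relates to the variant.
The distribution of user tenure is itself part of what the variant does — it is an intermediate outcome. Holding it fixed would remove that part of the effect; the total effect is the pooled difference.
So P(outcome | do(Variant G)) is just the pooled rate for Variant G: 69/300 = 0.230.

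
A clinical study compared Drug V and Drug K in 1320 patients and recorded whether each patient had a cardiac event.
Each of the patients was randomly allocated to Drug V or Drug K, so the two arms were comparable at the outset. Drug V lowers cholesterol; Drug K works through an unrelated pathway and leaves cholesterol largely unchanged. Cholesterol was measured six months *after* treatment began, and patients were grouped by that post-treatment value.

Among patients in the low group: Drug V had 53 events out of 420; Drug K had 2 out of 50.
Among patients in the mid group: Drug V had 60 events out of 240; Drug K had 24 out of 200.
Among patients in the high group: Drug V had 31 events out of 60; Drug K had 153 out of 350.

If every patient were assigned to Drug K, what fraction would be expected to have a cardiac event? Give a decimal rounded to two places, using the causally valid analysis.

Cholesterol is recorded after the drug and is itself shifted by it — it sits on the causal path from drug to outcome. Conditioning on a mediator would strip out part of the effect we want; the pooled comparison gives the total causal effect.
So P(outcome | do(Drug K)) is just the pooled rate for Drug K: 179/600 = 0.298.

0.30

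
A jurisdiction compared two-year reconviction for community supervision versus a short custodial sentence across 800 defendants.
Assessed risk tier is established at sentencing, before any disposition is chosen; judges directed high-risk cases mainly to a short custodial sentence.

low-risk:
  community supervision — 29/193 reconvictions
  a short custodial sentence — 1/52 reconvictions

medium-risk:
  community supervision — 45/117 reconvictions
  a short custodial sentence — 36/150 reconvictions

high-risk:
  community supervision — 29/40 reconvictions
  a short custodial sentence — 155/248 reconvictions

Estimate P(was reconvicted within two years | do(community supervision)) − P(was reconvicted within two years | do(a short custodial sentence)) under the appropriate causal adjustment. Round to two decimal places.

Here assessed risk tier is a common cause — it drives both which disposition a case falls under and the outcome. The crude comparison mixes populations; the stratum-specific rates are the causally relevant ones.
Adjusting over the population distribution of assessed risk tier: 0.306·(0.150−0.019) + 0.334·(0.385−0.240) + 0.360·(0.725−0.625) = +0.124.

+0.12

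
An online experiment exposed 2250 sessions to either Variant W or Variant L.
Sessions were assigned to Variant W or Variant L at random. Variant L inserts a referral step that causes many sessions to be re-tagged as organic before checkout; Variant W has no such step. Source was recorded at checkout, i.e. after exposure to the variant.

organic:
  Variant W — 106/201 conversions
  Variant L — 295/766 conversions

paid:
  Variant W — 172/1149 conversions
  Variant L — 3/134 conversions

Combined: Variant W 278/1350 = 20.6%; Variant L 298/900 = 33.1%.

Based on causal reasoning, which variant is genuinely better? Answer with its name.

Variant L

The stratified and pooled comparisons disagree (Variant W wins within each traffic source; Variant L wins overall), so the answer turns on the causal role of traffic source.
The distribution of traffic source is itself part of what the variant does — it is an intermediate outcome. Holding it fixed would remove that part of the effect; the total effect is the pooled difference.
Pooled: Variant W 20.6% vs Variant L 33.1%; Variant L is higher overall.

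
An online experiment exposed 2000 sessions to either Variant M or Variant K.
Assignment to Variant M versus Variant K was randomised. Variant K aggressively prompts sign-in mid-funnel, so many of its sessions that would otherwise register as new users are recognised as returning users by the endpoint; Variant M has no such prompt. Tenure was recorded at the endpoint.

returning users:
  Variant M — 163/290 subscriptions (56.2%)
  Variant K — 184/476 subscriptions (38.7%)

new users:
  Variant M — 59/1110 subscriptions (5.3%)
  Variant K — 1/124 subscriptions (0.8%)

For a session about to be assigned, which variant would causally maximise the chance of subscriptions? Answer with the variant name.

Variant K

The distribution of user tenure is itself part of what the variant does — it is an intermediate outcome. Holding it fixed would remove that part of the effect; the total effect is the pooled difference.
Pooled: Variant M 15.9% vs Variant K 30.8%; Variant K is higher overall.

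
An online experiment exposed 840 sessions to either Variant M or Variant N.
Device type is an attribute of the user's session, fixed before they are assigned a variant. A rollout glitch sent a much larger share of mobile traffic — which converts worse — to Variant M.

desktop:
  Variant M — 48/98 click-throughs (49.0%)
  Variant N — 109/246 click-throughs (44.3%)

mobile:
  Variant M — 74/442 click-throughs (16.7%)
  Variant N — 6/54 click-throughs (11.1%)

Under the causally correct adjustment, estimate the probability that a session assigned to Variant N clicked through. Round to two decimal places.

Here device type is a common cause — it drives both which variant a case falls under and the outcome. The crude comparison mixes populations; the stratum-specific rates are the causally relevant ones.
Standardising Variant N to the population device type mix: 0.410·109/246 + 0.590·6/54 = 0.247.

0.25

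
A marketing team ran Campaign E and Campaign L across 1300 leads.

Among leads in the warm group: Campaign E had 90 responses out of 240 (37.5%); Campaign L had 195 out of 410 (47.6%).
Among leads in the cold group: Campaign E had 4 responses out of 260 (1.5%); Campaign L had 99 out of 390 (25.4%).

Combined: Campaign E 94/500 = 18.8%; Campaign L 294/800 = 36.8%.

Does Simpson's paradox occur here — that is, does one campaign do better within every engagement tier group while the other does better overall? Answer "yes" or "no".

Within each engagement tier level (warm 37.5% vs 47.6%; cold 1.5% vs 25.4%), Campaign L has the higher rate every time. Pooled: 18.8% vs 36.8% — Campaign L has the higher rate overall. They agree.

no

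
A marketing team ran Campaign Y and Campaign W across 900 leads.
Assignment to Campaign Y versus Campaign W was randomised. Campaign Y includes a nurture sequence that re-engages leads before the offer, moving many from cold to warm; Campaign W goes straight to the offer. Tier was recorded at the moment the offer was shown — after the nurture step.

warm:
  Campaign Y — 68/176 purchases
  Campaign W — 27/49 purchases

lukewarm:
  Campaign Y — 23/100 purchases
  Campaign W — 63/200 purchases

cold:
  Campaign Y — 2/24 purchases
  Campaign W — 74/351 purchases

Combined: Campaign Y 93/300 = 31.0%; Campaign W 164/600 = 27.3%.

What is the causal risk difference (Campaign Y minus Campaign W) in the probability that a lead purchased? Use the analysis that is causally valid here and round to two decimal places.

+0.04

The distribution of engagement tier is itself part of what the campaign does — it is an intermediate outcome. Holding it fixed would remove that part of the effect; the total effect is the pooled difference.
The causal difference is the pooled difference: 0.310 − 0.273 = +0.037.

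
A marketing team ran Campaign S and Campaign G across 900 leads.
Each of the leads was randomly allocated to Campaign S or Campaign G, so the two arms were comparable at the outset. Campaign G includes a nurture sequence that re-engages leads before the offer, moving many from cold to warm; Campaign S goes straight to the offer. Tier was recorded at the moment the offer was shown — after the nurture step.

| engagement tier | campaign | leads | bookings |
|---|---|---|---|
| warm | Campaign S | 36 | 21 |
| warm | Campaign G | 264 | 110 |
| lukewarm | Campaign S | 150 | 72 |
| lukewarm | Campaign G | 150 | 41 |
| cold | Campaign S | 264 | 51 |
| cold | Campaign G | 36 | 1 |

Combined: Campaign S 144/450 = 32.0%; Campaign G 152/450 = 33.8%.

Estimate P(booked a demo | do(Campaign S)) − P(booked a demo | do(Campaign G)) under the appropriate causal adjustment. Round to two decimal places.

Within every engagement tier level Campaign S has the higher rate, yet pooled Campaign G does — Simpson's reversal.
Engagement tier is downstream of the campaign. One should not condition on a consequence of treatment, so the overall rates are the right comparison.
The causal difference is the pooled difference: 0.320 − 0.338 = -0.018.

-0.02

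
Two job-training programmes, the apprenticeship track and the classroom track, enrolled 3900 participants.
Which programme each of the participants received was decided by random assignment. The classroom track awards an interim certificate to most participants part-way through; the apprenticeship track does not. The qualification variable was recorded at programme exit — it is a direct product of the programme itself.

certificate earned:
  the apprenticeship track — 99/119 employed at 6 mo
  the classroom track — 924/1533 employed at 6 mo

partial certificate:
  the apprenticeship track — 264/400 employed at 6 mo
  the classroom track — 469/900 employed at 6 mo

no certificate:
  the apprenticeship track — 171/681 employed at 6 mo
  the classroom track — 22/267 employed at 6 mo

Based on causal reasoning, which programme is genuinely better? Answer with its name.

The stratified and pooled comparisons disagree (the apprenticeship track wins within each qualification attained during the programme; the classroom track wins overall), so the answer turns on the causal role of qualification attained during the programme.
Qualification attained during the programme is downstream of the programme. One should not condition on a consequence of treatment, so the overall rates are the right comparison.
Pooled: the apprenticeship track 44.5% vs the classroom track 52.4%; the classroom track is higher overall.

the classroom track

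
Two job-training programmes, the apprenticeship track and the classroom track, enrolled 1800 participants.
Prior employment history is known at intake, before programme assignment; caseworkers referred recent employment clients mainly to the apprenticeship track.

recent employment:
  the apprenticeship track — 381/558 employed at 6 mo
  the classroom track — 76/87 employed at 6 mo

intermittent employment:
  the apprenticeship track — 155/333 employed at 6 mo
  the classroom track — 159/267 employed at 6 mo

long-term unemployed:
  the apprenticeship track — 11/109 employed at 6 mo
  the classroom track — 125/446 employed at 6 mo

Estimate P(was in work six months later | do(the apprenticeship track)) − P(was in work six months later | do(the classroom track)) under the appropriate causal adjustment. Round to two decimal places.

-0.17

Nothing the programme does changes prior employment history; the imbalance is an allocation artefact. With prior employment history also predicting the outcome, the pooled figure is confounded, and the within-stratum comparison is the causal one.
Adjusting over the population distribution of prior employment history: 0.358·(0.683−0.874) + 0.333·(0.465−0.596) + 0.308·(0.101−0.280) = -0.167.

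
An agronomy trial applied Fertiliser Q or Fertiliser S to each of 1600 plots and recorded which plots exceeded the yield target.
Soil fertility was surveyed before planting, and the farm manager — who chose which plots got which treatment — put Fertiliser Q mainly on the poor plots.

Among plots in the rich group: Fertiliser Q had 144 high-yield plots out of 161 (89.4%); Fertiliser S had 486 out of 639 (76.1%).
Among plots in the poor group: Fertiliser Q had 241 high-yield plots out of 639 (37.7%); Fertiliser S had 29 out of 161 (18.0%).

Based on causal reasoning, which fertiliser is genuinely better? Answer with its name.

Fertiliser Q

The stratified and pooled comparisons disagree (Fertiliser Q wins within each soil fertility; Fertiliser S wins overall), so the answer turns on the causal role of soil fertility.
Soil fertility differs across fertilisers for reasons unrelated to any effect of the fertiliser itself, and it separately predicts the outcome — a classic confounder. We must compare within soil fertility levels.
Within each level — rich: 89.4% vs 76.1%; poor: 37.7% vs 18.0% — Fertiliser Q is higher every time.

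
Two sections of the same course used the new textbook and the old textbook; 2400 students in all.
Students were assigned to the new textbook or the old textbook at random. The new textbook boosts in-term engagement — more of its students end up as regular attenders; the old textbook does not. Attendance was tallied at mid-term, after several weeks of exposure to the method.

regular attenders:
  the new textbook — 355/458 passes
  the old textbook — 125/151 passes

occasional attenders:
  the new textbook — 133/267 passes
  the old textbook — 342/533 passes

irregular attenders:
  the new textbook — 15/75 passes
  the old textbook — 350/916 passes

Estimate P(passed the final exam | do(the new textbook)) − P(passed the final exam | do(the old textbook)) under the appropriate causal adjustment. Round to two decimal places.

Because the teaching method influences mid-term attendance, mid-term attendance is a post-treatment mediator, not a confounder. Stratifying on it would bias the estimate; the causal effect is the crude pooled difference.
The causal difference is the pooled difference: 0.629 − 0.511 = +0.118.

+0.12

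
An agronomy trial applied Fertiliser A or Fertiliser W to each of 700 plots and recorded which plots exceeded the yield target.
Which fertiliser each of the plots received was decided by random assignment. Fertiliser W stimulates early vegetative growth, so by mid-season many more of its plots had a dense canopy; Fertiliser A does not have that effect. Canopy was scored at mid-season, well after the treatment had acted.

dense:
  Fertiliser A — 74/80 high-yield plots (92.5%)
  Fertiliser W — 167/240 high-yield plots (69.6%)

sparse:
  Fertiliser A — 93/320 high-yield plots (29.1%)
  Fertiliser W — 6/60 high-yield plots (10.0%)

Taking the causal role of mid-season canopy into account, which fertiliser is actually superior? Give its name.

Fertiliser W

The mid-season canopy-specific comparison favours Fertiliser A throughout, but the pooled figures favour Fertiliser W. The question is whether to condition on mid-season canopy.
Mid-season canopy is downstream of the fertiliser. One should not condition on a consequence of treatment, so the overall rates are the right comparison.
Pooled: Fertiliser A 41.8% vs Fertiliser W 57.7%; Fertiliser W is higher overall.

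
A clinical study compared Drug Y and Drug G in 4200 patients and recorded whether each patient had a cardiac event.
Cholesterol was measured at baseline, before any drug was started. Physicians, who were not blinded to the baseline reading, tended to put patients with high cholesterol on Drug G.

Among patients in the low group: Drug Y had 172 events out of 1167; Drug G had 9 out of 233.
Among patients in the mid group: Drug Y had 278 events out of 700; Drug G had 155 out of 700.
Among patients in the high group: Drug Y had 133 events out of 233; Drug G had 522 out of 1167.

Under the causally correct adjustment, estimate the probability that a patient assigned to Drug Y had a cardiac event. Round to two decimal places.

0.37

Cholesterol is set before the drug has any effect — it is not caused by the drug — and it independently drives the outcome. That makes it a confounder, so the causal comparison is within cholesterol levels.
Standardising Drug Y to the population cholesterol mix: 0.333·172/1167 + 0.333·278/700 + 0.333·133/233 = 0.372.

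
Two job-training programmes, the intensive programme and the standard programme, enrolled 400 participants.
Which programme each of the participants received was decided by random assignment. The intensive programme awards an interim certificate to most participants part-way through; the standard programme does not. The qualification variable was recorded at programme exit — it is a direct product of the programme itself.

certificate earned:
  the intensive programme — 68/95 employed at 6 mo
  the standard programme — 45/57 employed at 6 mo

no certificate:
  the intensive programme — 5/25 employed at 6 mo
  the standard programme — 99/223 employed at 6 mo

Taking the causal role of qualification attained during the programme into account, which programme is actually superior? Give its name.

the intensive programme

The qualification attained during the programme-specific comparison favours the standard programme throughout, but the pooled figures favour the intensive programme. The question is whether to condition on qualification attained during the programme.
Qualification attained during the programme lies on the pathway programme → qualification attained during the programme → outcome, so adjusting for it blocks the indirect effect. For the total causal effect of programme, use the unadjusted pooled rates.
Pooled: the intensive programme 60.8% vs the standard programme 51.4%; the intensive programme is higher overall.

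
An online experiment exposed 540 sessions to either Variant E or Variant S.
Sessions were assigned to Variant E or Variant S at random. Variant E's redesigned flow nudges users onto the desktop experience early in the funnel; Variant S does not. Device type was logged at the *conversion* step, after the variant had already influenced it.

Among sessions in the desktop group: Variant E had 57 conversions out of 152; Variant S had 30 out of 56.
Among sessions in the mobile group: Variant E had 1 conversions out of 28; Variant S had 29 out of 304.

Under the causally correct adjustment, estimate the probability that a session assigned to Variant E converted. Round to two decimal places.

0.32

Stratifying would compare variants among sessions the variants themselves sorted into device type groups — a form of selection on an intermediate. The unconditioned pooled rates give the total causal effect.
So P(outcome | do(Variant E)) is just the pooled rate for Variant E: 58/180 = 0.322.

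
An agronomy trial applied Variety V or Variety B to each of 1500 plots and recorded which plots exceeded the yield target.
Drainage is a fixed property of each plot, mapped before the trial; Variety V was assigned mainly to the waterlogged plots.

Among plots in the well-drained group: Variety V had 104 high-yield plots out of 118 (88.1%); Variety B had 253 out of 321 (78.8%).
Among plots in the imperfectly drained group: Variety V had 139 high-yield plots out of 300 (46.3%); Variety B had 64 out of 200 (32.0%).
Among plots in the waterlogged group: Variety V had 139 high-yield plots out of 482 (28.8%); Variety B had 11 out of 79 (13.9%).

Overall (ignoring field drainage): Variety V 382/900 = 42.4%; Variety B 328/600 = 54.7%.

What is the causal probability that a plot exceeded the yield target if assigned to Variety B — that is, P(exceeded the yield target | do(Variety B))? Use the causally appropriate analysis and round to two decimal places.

0.39

Here field drainage is a common cause — it drives both which variety a case falls under and the outcome. The crude comparison mixes populations; the stratum-specific rates are the causally relevant ones.
Standardising Variety B to the population field drainage mix: 0.293·253/321 + 0.333·64/200 + 0.374·11/79 = 0.389.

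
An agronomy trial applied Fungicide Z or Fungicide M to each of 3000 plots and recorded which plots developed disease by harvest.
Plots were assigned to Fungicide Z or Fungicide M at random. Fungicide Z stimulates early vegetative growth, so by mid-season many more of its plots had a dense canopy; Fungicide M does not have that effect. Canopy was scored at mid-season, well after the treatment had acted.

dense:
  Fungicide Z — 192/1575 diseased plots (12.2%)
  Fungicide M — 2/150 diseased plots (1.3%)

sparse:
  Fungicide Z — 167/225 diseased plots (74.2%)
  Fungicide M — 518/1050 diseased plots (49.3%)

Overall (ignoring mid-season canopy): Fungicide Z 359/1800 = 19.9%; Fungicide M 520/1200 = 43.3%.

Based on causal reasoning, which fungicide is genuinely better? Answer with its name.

Within every mid-season canopy level Fungicide M has the lower rate, yet pooled Fungicide Z does — Simpson's reversal.
Because the fungicide influences mid-season canopy, mid-season canopy is a post-treatment mediator, not a confounder. Stratifying on it would bias the estimate; the causal effect is the crude pooled difference.
Pooled: Fungicide Z 19.9% vs Fungicide M 43.3%; Fungicide Z is lower overall.

Fungicide Z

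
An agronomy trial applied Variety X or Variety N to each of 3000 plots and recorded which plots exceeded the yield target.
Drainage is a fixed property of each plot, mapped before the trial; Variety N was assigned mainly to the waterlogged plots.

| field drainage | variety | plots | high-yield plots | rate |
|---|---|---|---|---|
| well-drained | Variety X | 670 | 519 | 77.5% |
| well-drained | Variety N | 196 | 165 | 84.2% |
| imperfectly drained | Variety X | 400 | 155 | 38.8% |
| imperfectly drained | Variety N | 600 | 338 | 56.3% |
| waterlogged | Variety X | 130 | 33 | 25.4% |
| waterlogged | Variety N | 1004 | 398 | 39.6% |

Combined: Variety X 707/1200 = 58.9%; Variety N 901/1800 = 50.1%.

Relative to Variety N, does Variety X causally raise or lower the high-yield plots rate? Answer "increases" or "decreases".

decreases

Here field drainage is a common cause — it drives both which variety a case falls under and the outcome. The crude comparison mixes populations; the stratum-specific rates are the causally relevant ones.
Within each level — well-drained: 77.5% vs 84.2%; imperfectly drained: 38.8% vs 56.3%; waterlogged: 25.4% vs 39.6% — Variety N is higher every time.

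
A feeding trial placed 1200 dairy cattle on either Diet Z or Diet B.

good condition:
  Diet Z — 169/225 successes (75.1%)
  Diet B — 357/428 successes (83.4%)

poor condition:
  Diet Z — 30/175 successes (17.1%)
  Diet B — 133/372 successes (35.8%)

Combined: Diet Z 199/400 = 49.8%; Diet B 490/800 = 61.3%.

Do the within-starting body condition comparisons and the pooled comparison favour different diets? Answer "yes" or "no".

Within each starting body condition level (good condition 75.1% vs 83.4%; poor condition 17.1% vs 35.8%), Diet B has the higher rate every time. Pooled: 49.8% vs 61.3% — Diet B has the higher rate overall. They agree.

no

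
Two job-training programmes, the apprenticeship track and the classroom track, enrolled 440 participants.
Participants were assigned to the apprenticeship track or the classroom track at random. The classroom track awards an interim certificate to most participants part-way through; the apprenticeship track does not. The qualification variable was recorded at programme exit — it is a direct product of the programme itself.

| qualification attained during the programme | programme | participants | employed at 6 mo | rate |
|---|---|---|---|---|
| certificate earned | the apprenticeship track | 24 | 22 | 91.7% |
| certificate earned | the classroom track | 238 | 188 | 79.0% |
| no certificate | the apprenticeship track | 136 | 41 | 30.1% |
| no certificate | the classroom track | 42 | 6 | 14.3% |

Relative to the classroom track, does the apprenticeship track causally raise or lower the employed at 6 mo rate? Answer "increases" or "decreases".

Qualification attained during the programme is downstream of the programme. One should not condition on a consequence of treatment, so the overall rates are the right comparison.
Pooled: the apprenticeship track 39.4% vs the classroom track 69.3%; the classroom track is higher overall.

decreases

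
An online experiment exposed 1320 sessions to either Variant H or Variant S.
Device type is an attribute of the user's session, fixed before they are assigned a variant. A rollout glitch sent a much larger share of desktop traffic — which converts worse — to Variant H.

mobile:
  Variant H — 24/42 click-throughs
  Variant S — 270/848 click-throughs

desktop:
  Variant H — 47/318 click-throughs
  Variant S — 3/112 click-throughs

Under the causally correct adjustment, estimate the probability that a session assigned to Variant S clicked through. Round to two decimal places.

0.22

The stratified and pooled comparisons disagree (Variant H wins within each device type; Variant S wins overall), so the answer turns on the causal role of device type.
The imbalance in device type arose from how sessions were allocated, not from anything the variant did; and device type independently affects the outcome. The pooled gap is confounded — condition on device type.
Standardising Variant S to the population device type mix: 0.674·270/848 + 0.326·3/112 = 0.223.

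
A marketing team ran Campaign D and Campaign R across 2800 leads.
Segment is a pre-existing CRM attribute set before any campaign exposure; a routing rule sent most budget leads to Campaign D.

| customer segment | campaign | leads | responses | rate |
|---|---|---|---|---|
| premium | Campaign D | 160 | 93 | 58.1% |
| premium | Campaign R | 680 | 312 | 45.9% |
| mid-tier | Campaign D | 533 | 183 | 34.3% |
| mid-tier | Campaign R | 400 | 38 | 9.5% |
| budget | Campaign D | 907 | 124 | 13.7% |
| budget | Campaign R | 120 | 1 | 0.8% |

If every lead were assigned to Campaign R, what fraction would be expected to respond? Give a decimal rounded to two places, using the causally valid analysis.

Customer segment differs across campaigns for reasons unrelated to any effect of the campaign itself, and it separately predicts the outcome — a classic confounder. We must compare within customer segment levels.
Standardising Campaign R to the population customer segment mix: 0.300·312/680 + 0.333·38/400 + 0.367·1/120 = 0.172.

0.17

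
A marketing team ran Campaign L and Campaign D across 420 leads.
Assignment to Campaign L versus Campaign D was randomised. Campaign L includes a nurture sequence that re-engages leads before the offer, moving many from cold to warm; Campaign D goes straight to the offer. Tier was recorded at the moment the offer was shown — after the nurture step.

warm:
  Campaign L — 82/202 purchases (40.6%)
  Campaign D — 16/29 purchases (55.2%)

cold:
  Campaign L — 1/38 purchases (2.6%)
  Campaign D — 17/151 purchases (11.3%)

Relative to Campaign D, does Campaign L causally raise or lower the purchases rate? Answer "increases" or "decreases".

increases

The engagement tier-specific comparison favours Campaign D throughout, but the pooled figures favour Campaign L. The question is whether to condition on engagement tier.
Because the campaign influences engagement tier, engagement tier is a post-treatment mediator, not a confounder. Stratifying on it would bias the estimate; the causal effect is the crude pooled difference.
Pooled: Campaign L 34.6% vs Campaign D 18.3%; Campaign L is higher overall.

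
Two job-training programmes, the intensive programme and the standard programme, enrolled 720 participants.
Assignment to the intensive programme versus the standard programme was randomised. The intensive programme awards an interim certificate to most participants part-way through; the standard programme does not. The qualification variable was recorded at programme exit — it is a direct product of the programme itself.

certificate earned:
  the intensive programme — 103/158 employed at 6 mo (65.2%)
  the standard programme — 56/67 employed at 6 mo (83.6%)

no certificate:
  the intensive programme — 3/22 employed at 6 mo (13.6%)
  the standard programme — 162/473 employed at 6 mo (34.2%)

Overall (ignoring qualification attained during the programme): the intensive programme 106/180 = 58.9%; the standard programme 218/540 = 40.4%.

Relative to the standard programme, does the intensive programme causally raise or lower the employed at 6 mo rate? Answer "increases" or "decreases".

increases

The qualification attained during the programme-specific comparison favours the standard programme throughout, but the pooled figures favour the intensive programme. The question is whether to condition on qualification attained during the programme.
The distribution of qualification attained during the programme is itself part of what the programme does — it is an intermediate outcome. Holding it fixed would remove that part of the effect; the total effect is the pooled difference.
Pooled: the intensive programme 58.9% vs the standard programme 40.4%; the intensive programme is higher overall.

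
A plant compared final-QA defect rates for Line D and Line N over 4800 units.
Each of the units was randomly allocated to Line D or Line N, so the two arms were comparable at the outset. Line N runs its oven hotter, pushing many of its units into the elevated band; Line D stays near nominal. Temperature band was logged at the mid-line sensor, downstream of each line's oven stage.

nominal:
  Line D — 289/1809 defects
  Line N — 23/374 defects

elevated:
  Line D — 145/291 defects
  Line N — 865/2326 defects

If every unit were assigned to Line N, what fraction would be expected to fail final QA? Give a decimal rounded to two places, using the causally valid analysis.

In-process temperature band is recorded after the line and is itself shifted by it — it sits on the causal path from line to outcome. Conditioning on a mediator would strip out part of the effect we want; the pooled comparison gives the total causal effect.
So P(outcome | do(Line N)) is just the pooled rate for Line N: 888/2700 = 0.329.

0.33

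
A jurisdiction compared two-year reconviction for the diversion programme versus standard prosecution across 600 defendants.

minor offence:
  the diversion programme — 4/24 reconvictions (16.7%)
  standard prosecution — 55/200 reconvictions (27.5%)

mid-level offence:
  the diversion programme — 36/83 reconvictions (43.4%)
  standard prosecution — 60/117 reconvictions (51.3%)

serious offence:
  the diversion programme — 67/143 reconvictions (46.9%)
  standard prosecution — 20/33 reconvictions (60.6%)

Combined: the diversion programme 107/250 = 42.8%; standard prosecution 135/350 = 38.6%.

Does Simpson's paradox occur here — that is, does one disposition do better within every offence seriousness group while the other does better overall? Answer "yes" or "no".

Within each offence seriousness level (minor offence 16.7% vs 27.5%; mid-level offence 43.4% vs 51.3%; serious offence 46.9% vs 60.6%), the diversion programme has the lower rate every time. Pooled: 42.8% vs 38.6% — standard prosecution has the lower rate overall. The two comparisons disagree.

yes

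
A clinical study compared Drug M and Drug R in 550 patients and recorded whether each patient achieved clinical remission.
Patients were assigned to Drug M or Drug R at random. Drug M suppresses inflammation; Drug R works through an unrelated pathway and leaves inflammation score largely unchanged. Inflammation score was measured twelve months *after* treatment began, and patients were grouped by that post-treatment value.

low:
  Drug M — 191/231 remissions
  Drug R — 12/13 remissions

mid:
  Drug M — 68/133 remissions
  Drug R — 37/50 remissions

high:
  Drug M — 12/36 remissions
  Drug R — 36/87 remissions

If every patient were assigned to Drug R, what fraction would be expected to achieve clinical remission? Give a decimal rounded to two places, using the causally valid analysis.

0.57

The inflammation score-specific comparison favours Drug R throughout, but the pooled figures favour Drug M. The question is whether to condition on inflammation score.
Inflammation score is recorded after the drug and is itself shifted by it — it sits on the causal path from drug to outcome. Conditioning on a mediator would strip out part of the effect we want; the pooled comparison gives the total causal effect.
So P(outcome | do(Drug R)) is just the pooled rate for Drug R: 85/150 = 0.567.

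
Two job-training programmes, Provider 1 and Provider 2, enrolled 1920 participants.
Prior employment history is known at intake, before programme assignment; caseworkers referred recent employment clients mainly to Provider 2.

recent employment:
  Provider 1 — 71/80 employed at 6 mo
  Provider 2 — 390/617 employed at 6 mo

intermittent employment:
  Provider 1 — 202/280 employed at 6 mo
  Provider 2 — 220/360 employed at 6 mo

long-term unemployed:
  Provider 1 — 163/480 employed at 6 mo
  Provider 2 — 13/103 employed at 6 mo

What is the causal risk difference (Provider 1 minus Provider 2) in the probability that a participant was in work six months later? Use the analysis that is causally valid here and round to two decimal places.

The prior employment history-specific comparison favours Provider 1 throughout, but the pooled figures favour Provider 2. The question is whether to condition on prior employment history.
Nothing the programme does changes prior employment history; the imbalance is an allocation artefact. With prior employment history also predicting the outcome, the pooled figure is confounded, and the within-stratum comparison is the causal one.
Adjusting over the population distribution of prior employment history: 0.363·(0.887−0.632) + 0.333·(0.721−0.611) + 0.304·(0.340−0.126) = +0.194.

+0.19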